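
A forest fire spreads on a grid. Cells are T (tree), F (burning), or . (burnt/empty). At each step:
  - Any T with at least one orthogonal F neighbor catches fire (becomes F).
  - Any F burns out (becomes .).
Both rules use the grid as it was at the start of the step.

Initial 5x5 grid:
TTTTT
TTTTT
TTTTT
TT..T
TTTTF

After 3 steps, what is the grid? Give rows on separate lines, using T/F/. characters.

Step 1: 2 trees catch fire, 1 burn out
  TTTTT
  TTTTT
  TTTTT
  TT..F
  TTTF.
Step 2: 2 trees catch fire, 2 burn out
  TTTTT
  TTTTT
  TTTTF
  TT...
  TTF..
Step 3: 3 trees catch fire, 2 burn out
  TTTTT
  TTTTF
  TTTF.
  TT...
  TF...

TTTTT
TTTTF
TTTF.
TT...
TF...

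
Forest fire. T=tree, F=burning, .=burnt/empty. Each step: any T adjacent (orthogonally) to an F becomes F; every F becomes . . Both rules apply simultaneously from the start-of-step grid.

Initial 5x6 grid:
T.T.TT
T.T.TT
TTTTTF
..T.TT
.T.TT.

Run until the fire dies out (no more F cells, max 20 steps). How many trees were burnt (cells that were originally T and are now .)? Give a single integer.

Answer: 18

Derivation:
Step 1: +3 fires, +1 burnt (F count now 3)
Step 2: +4 fires, +3 burnt (F count now 4)
Step 3: +3 fires, +4 burnt (F count now 3)
Step 4: +4 fires, +3 burnt (F count now 4)
Step 5: +2 fires, +4 burnt (F count now 2)
Step 6: +1 fires, +2 burnt (F count now 1)
Step 7: +1 fires, +1 burnt (F count now 1)
Step 8: +0 fires, +1 burnt (F count now 0)
Fire out after step 8
Initially T: 19, now '.': 29
Total burnt (originally-T cells now '.'): 18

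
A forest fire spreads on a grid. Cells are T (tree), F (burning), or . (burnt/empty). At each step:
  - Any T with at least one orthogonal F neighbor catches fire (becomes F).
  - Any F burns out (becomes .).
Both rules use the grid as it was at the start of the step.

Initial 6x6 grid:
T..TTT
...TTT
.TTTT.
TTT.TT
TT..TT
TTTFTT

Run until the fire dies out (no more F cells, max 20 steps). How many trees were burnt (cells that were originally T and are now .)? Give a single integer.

Answer: 24

Derivation:
Step 1: +2 fires, +1 burnt (F count now 2)
Step 2: +3 fires, +2 burnt (F count now 3)
Step 3: +4 fires, +3 burnt (F count now 4)
Step 4: +4 fires, +4 burnt (F count now 4)
Step 5: +5 fires, +4 burnt (F count now 5)
Step 6: +4 fires, +5 burnt (F count now 4)
Step 7: +2 fires, +4 burnt (F count now 2)
Step 8: +0 fires, +2 burnt (F count now 0)
Fire out after step 8
Initially T: 25, now '.': 35
Total burnt (originally-T cells now '.'): 24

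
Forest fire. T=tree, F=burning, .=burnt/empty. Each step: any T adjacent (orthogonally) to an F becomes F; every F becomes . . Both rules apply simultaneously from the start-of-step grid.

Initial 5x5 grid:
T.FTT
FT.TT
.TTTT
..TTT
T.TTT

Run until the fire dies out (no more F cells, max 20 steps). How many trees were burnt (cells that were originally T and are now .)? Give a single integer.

Step 1: +3 fires, +2 burnt (F count now 3)
Step 2: +3 fires, +3 burnt (F count now 3)
Step 3: +3 fires, +3 burnt (F count now 3)
Step 4: +3 fires, +3 burnt (F count now 3)
Step 5: +3 fires, +3 burnt (F count now 3)
Step 6: +1 fires, +3 burnt (F count now 1)
Step 7: +0 fires, +1 burnt (F count now 0)
Fire out after step 7
Initially T: 17, now '.': 24
Total burnt (originally-T cells now '.'): 16

Answer: 16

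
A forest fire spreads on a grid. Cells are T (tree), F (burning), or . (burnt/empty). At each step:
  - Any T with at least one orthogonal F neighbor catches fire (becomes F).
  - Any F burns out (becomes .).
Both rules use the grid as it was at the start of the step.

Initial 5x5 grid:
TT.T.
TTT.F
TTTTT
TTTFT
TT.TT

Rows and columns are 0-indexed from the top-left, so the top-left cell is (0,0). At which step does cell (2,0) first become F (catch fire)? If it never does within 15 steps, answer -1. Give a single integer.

Step 1: cell (2,0)='T' (+5 fires, +2 burnt)
Step 2: cell (2,0)='T' (+3 fires, +5 burnt)
Step 3: cell (2,0)='T' (+4 fires, +3 burnt)
Step 4: cell (2,0)='F' (+3 fires, +4 burnt)
  -> target ignites at step 4
Step 5: cell (2,0)='.' (+2 fires, +3 burnt)
Step 6: cell (2,0)='.' (+1 fires, +2 burnt)
Step 7: cell (2,0)='.' (+0 fires, +1 burnt)
  fire out at step 7

4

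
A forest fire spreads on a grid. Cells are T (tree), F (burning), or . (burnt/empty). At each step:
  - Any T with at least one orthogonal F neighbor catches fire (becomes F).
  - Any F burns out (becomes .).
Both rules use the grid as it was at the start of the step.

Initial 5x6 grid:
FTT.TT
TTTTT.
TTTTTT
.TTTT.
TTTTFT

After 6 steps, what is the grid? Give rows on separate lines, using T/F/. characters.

Step 1: 5 trees catch fire, 2 burn out
  .FT.TT
  FTTTT.
  TTTTTT
  .TTTF.
  TTTF.F
Step 2: 6 trees catch fire, 5 burn out
  ..F.TT
  .FTTT.
  FTTTFT
  .TTF..
  TTF...
Step 3: 7 trees catch fire, 6 burn out
  ....TT
  ..FTF.
  .FTF.F
  .TF...
  TF....
Step 4: 5 trees catch fire, 7 burn out
  ....FT
  ...F..
  ..F...
  .F....
  F.....
Step 5: 1 trees catch fire, 5 burn out
  .....F
  ......
  ......
  ......
  ......
Step 6: 0 trees catch fire, 1 burn out
  ......
  ......
  ......
  ......
  ......

......
......
......
......
......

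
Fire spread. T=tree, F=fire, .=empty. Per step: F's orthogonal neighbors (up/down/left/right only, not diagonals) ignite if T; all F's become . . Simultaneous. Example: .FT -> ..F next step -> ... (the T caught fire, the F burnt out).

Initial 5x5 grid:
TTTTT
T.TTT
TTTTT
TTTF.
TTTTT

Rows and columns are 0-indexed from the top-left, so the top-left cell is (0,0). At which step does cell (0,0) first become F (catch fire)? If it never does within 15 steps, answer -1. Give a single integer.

Step 1: cell (0,0)='T' (+3 fires, +1 burnt)
Step 2: cell (0,0)='T' (+6 fires, +3 burnt)
Step 3: cell (0,0)='T' (+6 fires, +6 burnt)
Step 4: cell (0,0)='T' (+4 fires, +6 burnt)
Step 5: cell (0,0)='T' (+2 fires, +4 burnt)
Step 6: cell (0,0)='F' (+1 fires, +2 burnt)
  -> target ignites at step 6
Step 7: cell (0,0)='.' (+0 fires, +1 burnt)
  fire out at step 7

6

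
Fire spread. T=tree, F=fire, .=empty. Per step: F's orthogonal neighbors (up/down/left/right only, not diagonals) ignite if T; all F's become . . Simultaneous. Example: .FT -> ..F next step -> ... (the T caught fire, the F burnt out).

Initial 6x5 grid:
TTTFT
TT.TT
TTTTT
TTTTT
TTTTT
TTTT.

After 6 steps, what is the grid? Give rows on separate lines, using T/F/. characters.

Step 1: 3 trees catch fire, 1 burn out
  TTF.F
  TT.FT
  TTTTT
  TTTTT
  TTTTT
  TTTT.
Step 2: 3 trees catch fire, 3 burn out
  TF...
  TT..F
  TTTFT
  TTTTT
  TTTTT
  TTTT.
Step 3: 5 trees catch fire, 3 burn out
  F....
  TF...
  TTF.F
  TTTFT
  TTTTT
  TTTT.
Step 4: 5 trees catch fire, 5 burn out
  .....
  F....
  TF...
  TTF.F
  TTTFT
  TTTT.
Step 5: 5 trees catch fire, 5 burn out
  .....
  .....
  F....
  TF...
  TTF.F
  TTTF.
Step 6: 3 trees catch fire, 5 burn out
  .....
  .....
  .....
  F....
  TF...
  TTF..

.....
.....
.....
F....
TF...
TTF..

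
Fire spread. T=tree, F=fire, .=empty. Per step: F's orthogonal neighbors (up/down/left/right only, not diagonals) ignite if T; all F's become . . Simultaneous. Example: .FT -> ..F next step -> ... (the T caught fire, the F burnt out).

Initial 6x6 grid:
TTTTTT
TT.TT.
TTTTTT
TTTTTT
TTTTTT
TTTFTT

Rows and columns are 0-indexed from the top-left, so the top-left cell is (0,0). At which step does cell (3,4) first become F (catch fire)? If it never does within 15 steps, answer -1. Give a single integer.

Step 1: cell (3,4)='T' (+3 fires, +1 burnt)
Step 2: cell (3,4)='T' (+5 fires, +3 burnt)
Step 3: cell (3,4)='F' (+6 fires, +5 burnt)
  -> target ignites at step 3
Step 4: cell (3,4)='.' (+6 fires, +6 burnt)
Step 5: cell (3,4)='.' (+5 fires, +6 burnt)
Step 6: cell (3,4)='.' (+4 fires, +5 burnt)
Step 7: cell (3,4)='.' (+3 fires, +4 burnt)
Step 8: cell (3,4)='.' (+1 fires, +3 burnt)
Step 9: cell (3,4)='.' (+0 fires, +1 burnt)
  fire out at step 9

3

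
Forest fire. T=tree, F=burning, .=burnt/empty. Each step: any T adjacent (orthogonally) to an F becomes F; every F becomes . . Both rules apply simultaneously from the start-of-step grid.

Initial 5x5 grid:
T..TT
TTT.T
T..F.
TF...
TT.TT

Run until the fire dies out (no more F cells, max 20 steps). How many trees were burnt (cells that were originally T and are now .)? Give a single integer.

Step 1: +2 fires, +2 burnt (F count now 2)
Step 2: +2 fires, +2 burnt (F count now 2)
Step 3: +1 fires, +2 burnt (F count now 1)
Step 4: +2 fires, +1 burnt (F count now 2)
Step 5: +1 fires, +2 burnt (F count now 1)
Step 6: +0 fires, +1 burnt (F count now 0)
Fire out after step 6
Initially T: 13, now '.': 20
Total burnt (originally-T cells now '.'): 8

Answer: 8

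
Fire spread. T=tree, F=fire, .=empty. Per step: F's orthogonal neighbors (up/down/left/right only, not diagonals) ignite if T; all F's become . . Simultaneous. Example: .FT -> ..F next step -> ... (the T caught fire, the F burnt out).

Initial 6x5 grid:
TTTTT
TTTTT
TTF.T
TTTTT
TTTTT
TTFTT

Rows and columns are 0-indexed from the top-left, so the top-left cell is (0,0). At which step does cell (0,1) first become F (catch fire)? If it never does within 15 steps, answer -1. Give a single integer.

Step 1: cell (0,1)='T' (+6 fires, +2 burnt)
Step 2: cell (0,1)='T' (+10 fires, +6 burnt)
Step 3: cell (0,1)='F' (+8 fires, +10 burnt)
  -> target ignites at step 3
Step 4: cell (0,1)='.' (+3 fires, +8 burnt)
Step 5: cell (0,1)='.' (+0 fires, +3 burnt)
  fire out at step 5

3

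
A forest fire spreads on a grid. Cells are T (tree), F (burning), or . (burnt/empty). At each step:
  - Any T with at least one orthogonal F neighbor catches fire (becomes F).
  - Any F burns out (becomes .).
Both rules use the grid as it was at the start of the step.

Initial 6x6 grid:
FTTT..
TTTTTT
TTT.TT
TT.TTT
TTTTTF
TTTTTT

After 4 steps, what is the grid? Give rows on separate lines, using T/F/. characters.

Step 1: 5 trees catch fire, 2 burn out
  .FTT..
  FTTTTT
  TTT.TT
  TT.TTF
  TTTTF.
  TTTTTF
Step 2: 7 trees catch fire, 5 burn out
  ..FT..
  .FTTTT
  FTT.TF
  TT.TF.
  TTTF..
  TTTTF.
Step 3: 9 trees catch fire, 7 burn out
  ...F..
  ..FTTF
  .FT.F.
  FT.F..
  TTF...
  TTTF..
Step 4: 7 trees catch fire, 9 burn out
  ......
  ...FF.
  ..F...
  .F....
  FF....
  TTF...

......
...FF.
..F...
.F....
FF....
TTF...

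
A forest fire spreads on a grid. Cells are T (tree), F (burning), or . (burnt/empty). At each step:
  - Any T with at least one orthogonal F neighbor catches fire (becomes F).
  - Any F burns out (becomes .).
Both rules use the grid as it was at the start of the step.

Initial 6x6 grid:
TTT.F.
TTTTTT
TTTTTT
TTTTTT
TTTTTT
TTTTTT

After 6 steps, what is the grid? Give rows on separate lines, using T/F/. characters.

Step 1: 1 trees catch fire, 1 burn out
  TTT...
  TTTTFT
  TTTTTT
  TTTTTT
  TTTTTT
  TTTTTT
Step 2: 3 trees catch fire, 1 burn out
  TTT...
  TTTF.F
  TTTTFT
  TTTTTT
  TTTTTT
  TTTTTT
Step 3: 4 trees catch fire, 3 burn out
  TTT...
  TTF...
  TTTF.F
  TTTTFT
  TTTTTT
  TTTTTT
Step 4: 6 trees catch fire, 4 burn out
  TTF...
  TF....
  TTF...
  TTTF.F
  TTTTFT
  TTTTTT
Step 5: 7 trees catch fire, 6 burn out
  TF....
  F.....
  TF....
  TTF...
  TTTF.F
  TTTTFT
Step 6: 6 trees catch fire, 7 burn out
  F.....
  ......
  F.....
  TF....
  TTF...
  TTTF.F

F.....
......
F.....
TF....
TTF...
TTTF.F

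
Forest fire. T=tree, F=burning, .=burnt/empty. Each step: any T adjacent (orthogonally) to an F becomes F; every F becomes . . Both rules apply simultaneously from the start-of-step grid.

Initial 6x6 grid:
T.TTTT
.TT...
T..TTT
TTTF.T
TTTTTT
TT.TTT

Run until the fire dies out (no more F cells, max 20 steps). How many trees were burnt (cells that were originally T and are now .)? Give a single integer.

Step 1: +3 fires, +1 burnt (F count now 3)
Step 2: +5 fires, +3 burnt (F count now 5)
Step 3: +5 fires, +5 burnt (F count now 5)
Step 4: +5 fires, +5 burnt (F count now 5)
Step 5: +1 fires, +5 burnt (F count now 1)
Step 6: +0 fires, +1 burnt (F count now 0)
Fire out after step 6
Initially T: 26, now '.': 29
Total burnt (originally-T cells now '.'): 19

Answer: 19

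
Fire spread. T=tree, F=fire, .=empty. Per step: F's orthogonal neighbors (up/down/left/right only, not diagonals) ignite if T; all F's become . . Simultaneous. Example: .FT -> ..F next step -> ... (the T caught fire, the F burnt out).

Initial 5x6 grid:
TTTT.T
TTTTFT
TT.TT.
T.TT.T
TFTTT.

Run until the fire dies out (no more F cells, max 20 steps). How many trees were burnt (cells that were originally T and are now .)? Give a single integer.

Answer: 21

Derivation:
Step 1: +5 fires, +2 burnt (F count now 5)
Step 2: +7 fires, +5 burnt (F count now 7)
Step 3: +5 fires, +7 burnt (F count now 5)
Step 4: +3 fires, +5 burnt (F count now 3)
Step 5: +1 fires, +3 burnt (F count now 1)
Step 6: +0 fires, +1 burnt (F count now 0)
Fire out after step 6
Initially T: 22, now '.': 29
Total burnt (originally-T cells now '.'): 21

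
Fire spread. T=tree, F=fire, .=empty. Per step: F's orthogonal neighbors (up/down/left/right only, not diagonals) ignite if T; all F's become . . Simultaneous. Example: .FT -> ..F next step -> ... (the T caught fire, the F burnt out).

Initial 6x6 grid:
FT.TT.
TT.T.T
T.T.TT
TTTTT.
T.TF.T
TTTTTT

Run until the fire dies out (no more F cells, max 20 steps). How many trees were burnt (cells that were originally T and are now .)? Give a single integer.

Answer: 22

Derivation:
Step 1: +5 fires, +2 burnt (F count now 5)
Step 2: +6 fires, +5 burnt (F count now 6)
Step 3: +6 fires, +6 burnt (F count now 6)
Step 4: +4 fires, +6 burnt (F count now 4)
Step 5: +1 fires, +4 burnt (F count now 1)
Step 6: +0 fires, +1 burnt (F count now 0)
Fire out after step 6
Initially T: 25, now '.': 33
Total burnt (originally-T cells now '.'): 22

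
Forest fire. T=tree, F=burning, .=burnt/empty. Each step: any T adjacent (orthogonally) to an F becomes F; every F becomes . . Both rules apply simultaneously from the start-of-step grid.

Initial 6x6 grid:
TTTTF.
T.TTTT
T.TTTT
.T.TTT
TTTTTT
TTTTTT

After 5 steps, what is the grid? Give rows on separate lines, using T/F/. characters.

Step 1: 2 trees catch fire, 1 burn out
  TTTF..
  T.TTFT
  T.TTTT
  .T.TTT
  TTTTTT
  TTTTTT
Step 2: 4 trees catch fire, 2 burn out
  TTF...
  T.TF.F
  T.TTFT
  .T.TTT
  TTTTTT
  TTTTTT
Step 3: 5 trees catch fire, 4 burn out
  TF....
  T.F...
  T.TF.F
  .T.TFT
  TTTTTT
  TTTTTT
Step 4: 5 trees catch fire, 5 burn out
  F.....
  T.....
  T.F...
  .T.F.F
  TTTTFT
  TTTTTT
Step 5: 4 trees catch fire, 5 burn out
  ......
  F.....
  T.....
  .T....
  TTTF.F
  TTTTFT

......
F.....
T.....
.T....
TTTF.F
TTTTFT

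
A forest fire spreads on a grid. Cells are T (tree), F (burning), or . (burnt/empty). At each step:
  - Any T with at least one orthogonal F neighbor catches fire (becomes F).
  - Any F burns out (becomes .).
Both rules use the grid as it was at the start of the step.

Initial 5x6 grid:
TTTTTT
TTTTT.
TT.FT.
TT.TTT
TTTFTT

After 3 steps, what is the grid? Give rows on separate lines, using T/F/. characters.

Step 1: 5 trees catch fire, 2 burn out
  TTTTTT
  TTTFT.
  TT..F.
  TT.FTT
  TTF.FT
Step 2: 6 trees catch fire, 5 burn out
  TTTFTT
  TTF.F.
  TT....
  TT..FT
  TF...F
Step 3: 6 trees catch fire, 6 burn out
  TTF.FT
  TF....
  TT....
  TF...F
  F.....

TTF.FT
TF....
TT....
TF...F
F.....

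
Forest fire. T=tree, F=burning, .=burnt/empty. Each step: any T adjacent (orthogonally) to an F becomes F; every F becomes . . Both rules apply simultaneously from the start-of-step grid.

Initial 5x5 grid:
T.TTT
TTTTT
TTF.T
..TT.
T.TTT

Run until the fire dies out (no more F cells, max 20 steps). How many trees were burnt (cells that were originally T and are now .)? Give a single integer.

Step 1: +3 fires, +1 burnt (F count now 3)
Step 2: +6 fires, +3 burnt (F count now 6)
Step 3: +4 fires, +6 burnt (F count now 4)
Step 4: +4 fires, +4 burnt (F count now 4)
Step 5: +0 fires, +4 burnt (F count now 0)
Fire out after step 5
Initially T: 18, now '.': 24
Total burnt (originally-T cells now '.'): 17

Answer: 17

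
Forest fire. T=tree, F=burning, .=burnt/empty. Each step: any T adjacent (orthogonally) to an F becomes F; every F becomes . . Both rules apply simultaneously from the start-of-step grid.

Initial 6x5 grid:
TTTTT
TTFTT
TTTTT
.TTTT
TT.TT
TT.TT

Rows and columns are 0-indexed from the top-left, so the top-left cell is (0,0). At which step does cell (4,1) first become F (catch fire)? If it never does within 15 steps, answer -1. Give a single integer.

Step 1: cell (4,1)='T' (+4 fires, +1 burnt)
Step 2: cell (4,1)='T' (+7 fires, +4 burnt)
Step 3: cell (4,1)='T' (+6 fires, +7 burnt)
Step 4: cell (4,1)='F' (+3 fires, +6 burnt)
  -> target ignites at step 4
Step 5: cell (4,1)='.' (+4 fires, +3 burnt)
Step 6: cell (4,1)='.' (+2 fires, +4 burnt)
Step 7: cell (4,1)='.' (+0 fires, +2 burnt)
  fire out at step 7

4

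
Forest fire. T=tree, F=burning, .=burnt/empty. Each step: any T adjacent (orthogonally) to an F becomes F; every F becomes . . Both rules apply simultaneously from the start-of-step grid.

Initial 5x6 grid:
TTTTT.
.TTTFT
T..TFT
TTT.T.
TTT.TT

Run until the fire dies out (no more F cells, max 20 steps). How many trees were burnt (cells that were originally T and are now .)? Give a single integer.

Step 1: +6 fires, +2 burnt (F count now 6)
Step 2: +3 fires, +6 burnt (F count now 3)
Step 3: +3 fires, +3 burnt (F count now 3)
Step 4: +1 fires, +3 burnt (F count now 1)
Step 5: +1 fires, +1 burnt (F count now 1)
Step 6: +0 fires, +1 burnt (F count now 0)
Fire out after step 6
Initially T: 21, now '.': 23
Total burnt (originally-T cells now '.'): 14

Answer: 14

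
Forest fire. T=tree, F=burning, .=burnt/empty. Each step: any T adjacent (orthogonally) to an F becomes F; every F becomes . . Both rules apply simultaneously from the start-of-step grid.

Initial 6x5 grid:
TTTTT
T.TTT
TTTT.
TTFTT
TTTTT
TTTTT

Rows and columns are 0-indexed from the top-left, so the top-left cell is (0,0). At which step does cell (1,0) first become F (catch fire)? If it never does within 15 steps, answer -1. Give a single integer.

Step 1: cell (1,0)='T' (+4 fires, +1 burnt)
Step 2: cell (1,0)='T' (+8 fires, +4 burnt)
Step 3: cell (1,0)='T' (+7 fires, +8 burnt)
Step 4: cell (1,0)='F' (+6 fires, +7 burnt)
  -> target ignites at step 4
Step 5: cell (1,0)='.' (+2 fires, +6 burnt)
Step 6: cell (1,0)='.' (+0 fires, +2 burnt)
  fire out at step 6

4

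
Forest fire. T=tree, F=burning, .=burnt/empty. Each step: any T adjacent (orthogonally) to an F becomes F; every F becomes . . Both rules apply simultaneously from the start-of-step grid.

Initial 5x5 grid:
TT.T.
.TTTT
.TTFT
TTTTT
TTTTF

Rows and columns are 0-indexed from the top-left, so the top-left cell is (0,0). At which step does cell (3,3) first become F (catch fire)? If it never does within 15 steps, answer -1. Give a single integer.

Step 1: cell (3,3)='F' (+6 fires, +2 burnt)
  -> target ignites at step 1
Step 2: cell (3,3)='.' (+6 fires, +6 burnt)
Step 3: cell (3,3)='.' (+3 fires, +6 burnt)
Step 4: cell (3,3)='.' (+3 fires, +3 burnt)
Step 5: cell (3,3)='.' (+1 fires, +3 burnt)
Step 6: cell (3,3)='.' (+0 fires, +1 burnt)
  fire out at step 6

1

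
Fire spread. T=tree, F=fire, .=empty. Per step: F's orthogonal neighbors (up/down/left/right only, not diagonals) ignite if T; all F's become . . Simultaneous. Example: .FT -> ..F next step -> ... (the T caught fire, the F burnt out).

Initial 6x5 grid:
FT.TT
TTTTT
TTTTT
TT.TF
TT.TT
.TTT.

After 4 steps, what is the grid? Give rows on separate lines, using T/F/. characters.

Step 1: 5 trees catch fire, 2 burn out
  .F.TT
  FTTTT
  TTTTF
  TT.F.
  TT.TF
  .TTT.
Step 2: 5 trees catch fire, 5 burn out
  ...TT
  .FTTF
  FTTF.
  TT...
  TT.F.
  .TTT.
Step 3: 7 trees catch fire, 5 burn out
  ...TF
  ..FF.
  .FF..
  FT...
  TT...
  .TTF.
Step 4: 4 trees catch fire, 7 burn out
  ...F.
  .....
  .....
  .F...
  FT...
  .TF..

...F.
.....
.....
.F...
FT...
.TF..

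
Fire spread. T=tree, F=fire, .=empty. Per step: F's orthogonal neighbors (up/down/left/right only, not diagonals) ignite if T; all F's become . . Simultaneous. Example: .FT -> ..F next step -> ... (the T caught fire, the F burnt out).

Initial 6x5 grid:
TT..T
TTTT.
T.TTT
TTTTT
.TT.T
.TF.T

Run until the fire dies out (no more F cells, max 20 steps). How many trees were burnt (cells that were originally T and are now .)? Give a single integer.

Answer: 20

Derivation:
Step 1: +2 fires, +1 burnt (F count now 2)
Step 2: +2 fires, +2 burnt (F count now 2)
Step 3: +3 fires, +2 burnt (F count now 3)
Step 4: +4 fires, +3 burnt (F count now 4)
Step 5: +5 fires, +4 burnt (F count now 5)
Step 6: +3 fires, +5 burnt (F count now 3)
Step 7: +1 fires, +3 burnt (F count now 1)
Step 8: +0 fires, +1 burnt (F count now 0)
Fire out after step 8
Initially T: 21, now '.': 29
Total burnt (originally-T cells now '.'): 20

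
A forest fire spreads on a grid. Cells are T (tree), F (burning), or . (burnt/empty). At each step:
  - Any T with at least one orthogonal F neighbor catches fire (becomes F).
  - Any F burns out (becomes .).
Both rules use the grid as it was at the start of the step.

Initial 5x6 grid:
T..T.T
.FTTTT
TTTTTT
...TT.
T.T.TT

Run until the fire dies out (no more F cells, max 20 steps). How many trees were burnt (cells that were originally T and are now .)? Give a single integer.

Answer: 16

Derivation:
Step 1: +2 fires, +1 burnt (F count now 2)
Step 2: +3 fires, +2 burnt (F count now 3)
Step 3: +3 fires, +3 burnt (F count now 3)
Step 4: +3 fires, +3 burnt (F count now 3)
Step 5: +3 fires, +3 burnt (F count now 3)
Step 6: +1 fires, +3 burnt (F count now 1)
Step 7: +1 fires, +1 burnt (F count now 1)
Step 8: +0 fires, +1 burnt (F count now 0)
Fire out after step 8
Initially T: 19, now '.': 27
Total burnt (originally-T cells now '.'): 16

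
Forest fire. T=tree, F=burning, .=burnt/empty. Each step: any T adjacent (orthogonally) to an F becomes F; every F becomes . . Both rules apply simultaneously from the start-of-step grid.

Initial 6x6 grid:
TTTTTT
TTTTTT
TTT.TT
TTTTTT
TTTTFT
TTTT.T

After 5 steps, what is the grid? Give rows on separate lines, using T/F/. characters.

Step 1: 3 trees catch fire, 1 burn out
  TTTTTT
  TTTTTT
  TTT.TT
  TTTTFT
  TTTF.F
  TTTT.T
Step 2: 6 trees catch fire, 3 burn out
  TTTTTT
  TTTTTT
  TTT.FT
  TTTF.F
  TTF...
  TTTF.F
Step 3: 5 trees catch fire, 6 burn out
  TTTTTT
  TTTTFT
  TTT..F
  TTF...
  TF....
  TTF...
Step 4: 7 trees catch fire, 5 burn out
  TTTTFT
  TTTF.F
  TTF...
  TF....
  F.....
  TF....
Step 5: 6 trees catch fire, 7 burn out
  TTTF.F
  TTF...
  TF....
  F.....
  ......
  F.....

TTTF.F
TTF...
TF....
F.....
......
F.....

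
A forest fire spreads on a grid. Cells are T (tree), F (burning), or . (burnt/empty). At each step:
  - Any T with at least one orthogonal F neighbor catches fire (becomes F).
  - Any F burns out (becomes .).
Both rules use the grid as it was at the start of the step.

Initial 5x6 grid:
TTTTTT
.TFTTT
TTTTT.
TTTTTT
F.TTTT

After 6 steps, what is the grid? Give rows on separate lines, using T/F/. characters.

Step 1: 5 trees catch fire, 2 burn out
  TTFTTT
  .F.FTT
  TTFTT.
  FTTTTT
  ..TTTT
Step 2: 8 trees catch fire, 5 burn out
  TF.FTT
  ....FT
  FF.FT.
  .FFTTT
  ..TTTT
Step 3: 6 trees catch fire, 8 burn out
  F...FT
  .....F
  ....F.
  ...FTT
  ..FTTT
Step 4: 3 trees catch fire, 6 burn out
  .....F
  ......
  ......
  ....FT
  ...FTT
Step 5: 2 trees catch fire, 3 burn out
  ......
  ......
  ......
  .....F
  ....FT
Step 6: 1 trees catch fire, 2 burn out
  ......
  ......
  ......
  ......
  .....F

......
......
......
......
.....F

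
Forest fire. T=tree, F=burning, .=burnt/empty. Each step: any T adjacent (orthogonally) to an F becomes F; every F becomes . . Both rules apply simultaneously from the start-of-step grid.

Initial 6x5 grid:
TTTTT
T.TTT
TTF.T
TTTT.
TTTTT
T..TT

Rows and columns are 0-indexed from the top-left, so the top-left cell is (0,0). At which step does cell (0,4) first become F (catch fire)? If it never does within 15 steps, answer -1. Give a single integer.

Step 1: cell (0,4)='T' (+3 fires, +1 burnt)
Step 2: cell (0,4)='T' (+6 fires, +3 burnt)
Step 3: cell (0,4)='T' (+7 fires, +6 burnt)
Step 4: cell (0,4)='F' (+6 fires, +7 burnt)
  -> target ignites at step 4
Step 5: cell (0,4)='.' (+2 fires, +6 burnt)
Step 6: cell (0,4)='.' (+0 fires, +2 burnt)
  fire out at step 6

4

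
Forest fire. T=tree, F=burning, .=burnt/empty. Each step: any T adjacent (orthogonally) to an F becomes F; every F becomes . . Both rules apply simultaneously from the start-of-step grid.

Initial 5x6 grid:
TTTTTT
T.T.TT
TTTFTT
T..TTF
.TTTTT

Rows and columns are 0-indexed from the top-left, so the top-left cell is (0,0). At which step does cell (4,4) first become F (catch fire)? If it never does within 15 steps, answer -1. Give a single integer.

Step 1: cell (4,4)='T' (+6 fires, +2 burnt)
Step 2: cell (4,4)='F' (+6 fires, +6 burnt)
  -> target ignites at step 2
Step 3: cell (4,4)='.' (+5 fires, +6 burnt)
Step 4: cell (4,4)='.' (+5 fires, +5 burnt)
Step 5: cell (4,4)='.' (+1 fires, +5 burnt)
Step 6: cell (4,4)='.' (+0 fires, +1 burnt)
  fire out at step 6

2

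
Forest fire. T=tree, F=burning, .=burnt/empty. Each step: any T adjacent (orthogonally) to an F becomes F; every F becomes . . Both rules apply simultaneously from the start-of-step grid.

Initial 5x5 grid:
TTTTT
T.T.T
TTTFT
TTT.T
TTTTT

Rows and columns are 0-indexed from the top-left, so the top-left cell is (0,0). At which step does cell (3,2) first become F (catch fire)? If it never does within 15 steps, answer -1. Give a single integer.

Step 1: cell (3,2)='T' (+2 fires, +1 burnt)
Step 2: cell (3,2)='F' (+5 fires, +2 burnt)
  -> target ignites at step 2
Step 3: cell (3,2)='.' (+6 fires, +5 burnt)
Step 4: cell (3,2)='.' (+6 fires, +6 burnt)
Step 5: cell (3,2)='.' (+2 fires, +6 burnt)
Step 6: cell (3,2)='.' (+0 fires, +2 burnt)
  fire out at step 6

2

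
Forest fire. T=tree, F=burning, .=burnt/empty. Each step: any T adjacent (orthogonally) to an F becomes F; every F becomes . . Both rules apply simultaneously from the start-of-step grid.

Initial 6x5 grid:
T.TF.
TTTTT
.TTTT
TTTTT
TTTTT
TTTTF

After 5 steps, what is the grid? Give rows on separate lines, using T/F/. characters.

Step 1: 4 trees catch fire, 2 burn out
  T.F..
  TTTFT
  .TTTT
  TTTTT
  TTTTF
  TTTF.
Step 2: 6 trees catch fire, 4 burn out
  T....
  TTF.F
  .TTFT
  TTTTF
  TTTF.
  TTF..
Step 3: 6 trees catch fire, 6 burn out
  T....
  TF...
  .TF.F
  TTTF.
  TTF..
  TF...
Step 4: 5 trees catch fire, 6 burn out
  T....
  F....
  .F...
  TTF..
  TF...
  F....
Step 5: 3 trees catch fire, 5 burn out
  F....
  .....
  .....
  TF...
  F....
  .....

F....
.....
.....
TF...
F....
.....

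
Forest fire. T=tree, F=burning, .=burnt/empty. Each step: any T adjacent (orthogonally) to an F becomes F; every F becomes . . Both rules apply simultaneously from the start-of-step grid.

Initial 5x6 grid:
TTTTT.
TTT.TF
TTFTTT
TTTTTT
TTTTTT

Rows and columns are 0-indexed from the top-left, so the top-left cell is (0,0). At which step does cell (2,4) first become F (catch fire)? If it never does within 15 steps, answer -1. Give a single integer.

Step 1: cell (2,4)='T' (+6 fires, +2 burnt)
Step 2: cell (2,4)='F' (+9 fires, +6 burnt)
  -> target ignites at step 2
Step 3: cell (2,4)='.' (+8 fires, +9 burnt)
Step 4: cell (2,4)='.' (+3 fires, +8 burnt)
Step 5: cell (2,4)='.' (+0 fires, +3 burnt)
  fire out at step 5

2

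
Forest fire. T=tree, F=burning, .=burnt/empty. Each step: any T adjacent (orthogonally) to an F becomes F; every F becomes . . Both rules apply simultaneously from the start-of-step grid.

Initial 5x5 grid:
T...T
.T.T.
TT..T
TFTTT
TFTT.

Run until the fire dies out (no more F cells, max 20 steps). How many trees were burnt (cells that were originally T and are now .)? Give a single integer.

Step 1: +5 fires, +2 burnt (F count now 5)
Step 2: +4 fires, +5 burnt (F count now 4)
Step 3: +1 fires, +4 burnt (F count now 1)
Step 4: +1 fires, +1 burnt (F count now 1)
Step 5: +0 fires, +1 burnt (F count now 0)
Fire out after step 5
Initially T: 14, now '.': 22
Total burnt (originally-T cells now '.'): 11

Answer: 11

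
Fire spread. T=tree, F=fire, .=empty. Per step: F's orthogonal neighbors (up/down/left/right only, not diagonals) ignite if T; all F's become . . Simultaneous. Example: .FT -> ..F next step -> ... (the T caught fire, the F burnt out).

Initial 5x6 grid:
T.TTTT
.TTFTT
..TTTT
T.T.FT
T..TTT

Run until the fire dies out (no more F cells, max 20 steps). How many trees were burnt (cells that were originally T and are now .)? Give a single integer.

Answer: 17

Derivation:
Step 1: +7 fires, +2 burnt (F count now 7)
Step 2: +8 fires, +7 burnt (F count now 8)
Step 3: +2 fires, +8 burnt (F count now 2)
Step 4: +0 fires, +2 burnt (F count now 0)
Fire out after step 4
Initially T: 20, now '.': 27
Total burnt (originally-T cells now '.'): 17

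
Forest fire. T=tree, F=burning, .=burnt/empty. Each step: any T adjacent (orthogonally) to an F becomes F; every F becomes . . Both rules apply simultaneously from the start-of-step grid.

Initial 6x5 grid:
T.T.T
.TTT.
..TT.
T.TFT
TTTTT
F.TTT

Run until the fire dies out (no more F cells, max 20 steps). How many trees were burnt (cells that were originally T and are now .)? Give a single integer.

Step 1: +5 fires, +2 burnt (F count now 5)
Step 2: +7 fires, +5 burnt (F count now 7)
Step 3: +3 fires, +7 burnt (F count now 3)
Step 4: +2 fires, +3 burnt (F count now 2)
Step 5: +0 fires, +2 burnt (F count now 0)
Fire out after step 5
Initially T: 19, now '.': 28
Total burnt (originally-T cells now '.'): 17

Answer: 17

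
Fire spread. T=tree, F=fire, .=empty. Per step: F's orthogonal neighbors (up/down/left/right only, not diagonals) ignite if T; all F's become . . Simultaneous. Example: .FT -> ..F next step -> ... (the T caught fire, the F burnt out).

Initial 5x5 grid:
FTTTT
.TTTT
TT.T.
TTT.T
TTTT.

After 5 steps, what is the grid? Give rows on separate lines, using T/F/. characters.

Step 1: 1 trees catch fire, 1 burn out
  .FTTT
  .TTTT
  TT.T.
  TTT.T
  TTTT.
Step 2: 2 trees catch fire, 1 burn out
  ..FTT
  .FTTT
  TT.T.
  TTT.T
  TTTT.
Step 3: 3 trees catch fire, 2 burn out
  ...FT
  ..FTT
  TF.T.
  TTT.T
  TTTT.
Step 4: 4 trees catch fire, 3 burn out
  ....F
  ...FT
  F..T.
  TFT.T
  TTTT.
Step 5: 5 trees catch fire, 4 burn out
  .....
  ....F
  ...F.
  F.F.T
  TFTT.

.....
....F
...F.
F.F.T
TFTT.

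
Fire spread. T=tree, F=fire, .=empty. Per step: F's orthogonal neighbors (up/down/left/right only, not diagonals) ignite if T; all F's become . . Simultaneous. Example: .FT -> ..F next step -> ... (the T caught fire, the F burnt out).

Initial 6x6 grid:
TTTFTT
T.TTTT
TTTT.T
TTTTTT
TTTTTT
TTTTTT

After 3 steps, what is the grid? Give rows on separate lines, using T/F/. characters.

Step 1: 3 trees catch fire, 1 burn out
  TTF.FT
  T.TFTT
  TTTT.T
  TTTTTT
  TTTTTT
  TTTTTT
Step 2: 5 trees catch fire, 3 burn out
  TF...F
  T.F.FT
  TTTF.T
  TTTTTT
  TTTTTT
  TTTTTT
Step 3: 4 trees catch fire, 5 burn out
  F.....
  T....F
  TTF..T
  TTTFTT
  TTTTTT
  TTTTTT

F.....
T....F
TTF..T
TTTFTT
TTTTTT
TTTTTT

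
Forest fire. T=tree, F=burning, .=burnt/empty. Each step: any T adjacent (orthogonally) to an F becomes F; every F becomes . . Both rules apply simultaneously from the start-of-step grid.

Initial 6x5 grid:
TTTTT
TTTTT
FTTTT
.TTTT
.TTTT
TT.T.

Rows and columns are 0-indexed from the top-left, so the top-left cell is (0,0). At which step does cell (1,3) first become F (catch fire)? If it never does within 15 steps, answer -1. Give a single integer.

Step 1: cell (1,3)='T' (+2 fires, +1 burnt)
Step 2: cell (1,3)='T' (+4 fires, +2 burnt)
Step 3: cell (1,3)='T' (+5 fires, +4 burnt)
Step 4: cell (1,3)='F' (+6 fires, +5 burnt)
  -> target ignites at step 4
Step 5: cell (1,3)='.' (+5 fires, +6 burnt)
Step 6: cell (1,3)='.' (+3 fires, +5 burnt)
Step 7: cell (1,3)='.' (+0 fires, +3 burnt)
  fire out at step 7

4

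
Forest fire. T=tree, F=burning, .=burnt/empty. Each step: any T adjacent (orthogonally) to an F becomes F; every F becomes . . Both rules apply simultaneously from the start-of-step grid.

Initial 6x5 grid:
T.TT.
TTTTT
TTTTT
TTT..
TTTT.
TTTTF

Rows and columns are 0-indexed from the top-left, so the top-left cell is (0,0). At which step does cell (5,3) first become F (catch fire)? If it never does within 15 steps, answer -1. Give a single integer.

Step 1: cell (5,3)='F' (+1 fires, +1 burnt)
  -> target ignites at step 1
Step 2: cell (5,3)='.' (+2 fires, +1 burnt)
Step 3: cell (5,3)='.' (+2 fires, +2 burnt)
Step 4: cell (5,3)='.' (+3 fires, +2 burnt)
Step 5: cell (5,3)='.' (+3 fires, +3 burnt)
Step 6: cell (5,3)='.' (+4 fires, +3 burnt)
Step 7: cell (5,3)='.' (+5 fires, +4 burnt)
Step 8: cell (5,3)='.' (+3 fires, +5 burnt)
Step 9: cell (5,3)='.' (+1 fires, +3 burnt)
Step 10: cell (5,3)='.' (+0 fires, +1 burnt)
  fire out at step 10

1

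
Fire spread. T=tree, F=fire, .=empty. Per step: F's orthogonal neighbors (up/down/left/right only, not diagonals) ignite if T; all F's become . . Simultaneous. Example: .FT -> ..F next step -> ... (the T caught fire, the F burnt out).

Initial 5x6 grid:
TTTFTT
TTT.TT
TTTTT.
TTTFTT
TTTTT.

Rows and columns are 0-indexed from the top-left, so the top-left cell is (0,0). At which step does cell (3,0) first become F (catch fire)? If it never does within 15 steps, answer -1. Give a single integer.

Step 1: cell (3,0)='T' (+6 fires, +2 burnt)
Step 2: cell (3,0)='T' (+10 fires, +6 burnt)
Step 3: cell (3,0)='F' (+6 fires, +10 burnt)
  -> target ignites at step 3
Step 4: cell (3,0)='.' (+3 fires, +6 burnt)
Step 5: cell (3,0)='.' (+0 fires, +3 burnt)
  fire out at step 5

3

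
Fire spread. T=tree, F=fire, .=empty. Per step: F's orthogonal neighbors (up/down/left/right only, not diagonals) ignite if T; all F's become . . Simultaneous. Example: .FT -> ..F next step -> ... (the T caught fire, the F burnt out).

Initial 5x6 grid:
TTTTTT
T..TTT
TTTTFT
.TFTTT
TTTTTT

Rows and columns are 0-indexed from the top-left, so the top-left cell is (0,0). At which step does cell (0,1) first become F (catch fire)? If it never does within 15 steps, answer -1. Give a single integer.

Step 1: cell (0,1)='T' (+8 fires, +2 burnt)
Step 2: cell (0,1)='T' (+8 fires, +8 burnt)
Step 3: cell (0,1)='T' (+5 fires, +8 burnt)
Step 4: cell (0,1)='T' (+2 fires, +5 burnt)
Step 5: cell (0,1)='F' (+2 fires, +2 burnt)
  -> target ignites at step 5
Step 6: cell (0,1)='.' (+0 fires, +2 burnt)
  fire out at step 6

5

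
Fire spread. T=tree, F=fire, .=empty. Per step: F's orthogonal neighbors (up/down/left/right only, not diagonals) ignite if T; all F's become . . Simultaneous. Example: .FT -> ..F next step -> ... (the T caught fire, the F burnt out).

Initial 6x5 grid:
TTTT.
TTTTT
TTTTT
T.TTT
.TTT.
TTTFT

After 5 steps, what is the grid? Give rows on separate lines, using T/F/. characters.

Step 1: 3 trees catch fire, 1 burn out
  TTTT.
  TTTTT
  TTTTT
  T.TTT
  .TTF.
  TTF.F
Step 2: 3 trees catch fire, 3 burn out
  TTTT.
  TTTTT
  TTTTT
  T.TFT
  .TF..
  TF...
Step 3: 5 trees catch fire, 3 burn out
  TTTT.
  TTTTT
  TTTFT
  T.F.F
  .F...
  F....
Step 4: 3 trees catch fire, 5 burn out
  TTTT.
  TTTFT
  TTF.F
  T....
  .....
  .....
Step 5: 4 trees catch fire, 3 burn out
  TTTF.
  TTF.F
  TF...
  T....
  .....
  .....

TTTF.
TTF.F
TF...
T....
.....
.....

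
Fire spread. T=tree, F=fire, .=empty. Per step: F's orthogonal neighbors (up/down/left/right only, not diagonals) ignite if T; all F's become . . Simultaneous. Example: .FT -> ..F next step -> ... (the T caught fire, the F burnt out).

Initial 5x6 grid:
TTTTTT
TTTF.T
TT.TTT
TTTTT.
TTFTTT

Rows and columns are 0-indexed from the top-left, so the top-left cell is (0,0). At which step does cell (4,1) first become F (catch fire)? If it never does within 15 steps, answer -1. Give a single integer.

Step 1: cell (4,1)='F' (+6 fires, +2 burnt)
  -> target ignites at step 1
Step 2: cell (4,1)='.' (+8 fires, +6 burnt)
Step 3: cell (4,1)='.' (+8 fires, +8 burnt)
Step 4: cell (4,1)='.' (+3 fires, +8 burnt)
Step 5: cell (4,1)='.' (+0 fires, +3 burnt)
  fire out at step 5

1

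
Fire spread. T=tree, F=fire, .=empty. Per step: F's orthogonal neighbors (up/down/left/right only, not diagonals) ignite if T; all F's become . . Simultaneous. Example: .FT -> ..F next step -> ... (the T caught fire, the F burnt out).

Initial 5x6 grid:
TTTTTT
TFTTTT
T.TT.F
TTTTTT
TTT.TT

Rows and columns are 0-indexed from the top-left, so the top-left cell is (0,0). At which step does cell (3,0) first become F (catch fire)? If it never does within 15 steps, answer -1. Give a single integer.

Step 1: cell (3,0)='T' (+5 fires, +2 burnt)
Step 2: cell (3,0)='T' (+9 fires, +5 burnt)
Step 3: cell (3,0)='F' (+7 fires, +9 burnt)
  -> target ignites at step 3
Step 4: cell (3,0)='.' (+3 fires, +7 burnt)
Step 5: cell (3,0)='.' (+1 fires, +3 burnt)
Step 6: cell (3,0)='.' (+0 fires, +1 burnt)
  fire out at step 6

3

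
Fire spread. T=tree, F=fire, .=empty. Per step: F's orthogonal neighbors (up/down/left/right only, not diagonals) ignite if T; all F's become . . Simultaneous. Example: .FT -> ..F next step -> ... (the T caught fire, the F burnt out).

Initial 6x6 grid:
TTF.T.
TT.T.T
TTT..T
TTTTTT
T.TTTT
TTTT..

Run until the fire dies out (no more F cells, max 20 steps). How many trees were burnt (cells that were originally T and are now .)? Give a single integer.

Step 1: +1 fires, +1 burnt (F count now 1)
Step 2: +2 fires, +1 burnt (F count now 2)
Step 3: +2 fires, +2 burnt (F count now 2)
Step 4: +3 fires, +2 burnt (F count now 3)
Step 5: +2 fires, +3 burnt (F count now 2)
Step 6: +3 fires, +2 burnt (F count now 3)
Step 7: +4 fires, +3 burnt (F count now 4)
Step 8: +4 fires, +4 burnt (F count now 4)
Step 9: +2 fires, +4 burnt (F count now 2)
Step 10: +1 fires, +2 burnt (F count now 1)
Step 11: +0 fires, +1 burnt (F count now 0)
Fire out after step 11
Initially T: 26, now '.': 34
Total burnt (originally-T cells now '.'): 24

Answer: 24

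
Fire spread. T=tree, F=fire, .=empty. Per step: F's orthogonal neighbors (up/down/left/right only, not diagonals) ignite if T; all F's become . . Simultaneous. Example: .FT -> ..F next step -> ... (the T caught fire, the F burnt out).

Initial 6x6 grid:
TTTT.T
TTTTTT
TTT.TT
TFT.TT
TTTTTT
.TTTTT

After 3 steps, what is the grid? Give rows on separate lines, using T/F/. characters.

Step 1: 4 trees catch fire, 1 burn out
  TTTT.T
  TTTTTT
  TFT.TT
  F.F.TT
  TFTTTT
  .TTTTT
Step 2: 6 trees catch fire, 4 burn out
  TTTT.T
  TFTTTT
  F.F.TT
  ....TT
  F.FTTT
  .FTTTT
Step 3: 5 trees catch fire, 6 burn out
  TFTT.T
  F.FTTT
  ....TT
  ....TT
  ...FTT
  ..FTTT

TFTT.T
F.FTTT
....TT
....TT
...FTT
..FTTT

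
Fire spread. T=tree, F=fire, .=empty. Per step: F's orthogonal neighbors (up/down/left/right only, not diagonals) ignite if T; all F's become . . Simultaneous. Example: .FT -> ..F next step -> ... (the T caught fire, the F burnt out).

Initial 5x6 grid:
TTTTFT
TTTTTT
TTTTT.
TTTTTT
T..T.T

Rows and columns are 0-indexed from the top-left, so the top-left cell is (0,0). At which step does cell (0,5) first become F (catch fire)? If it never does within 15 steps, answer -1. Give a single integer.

Step 1: cell (0,5)='F' (+3 fires, +1 burnt)
  -> target ignites at step 1
Step 2: cell (0,5)='.' (+4 fires, +3 burnt)
Step 3: cell (0,5)='.' (+4 fires, +4 burnt)
Step 4: cell (0,5)='.' (+5 fires, +4 burnt)
Step 5: cell (0,5)='.' (+5 fires, +5 burnt)
Step 6: cell (0,5)='.' (+2 fires, +5 burnt)
Step 7: cell (0,5)='.' (+1 fires, +2 burnt)
Step 8: cell (0,5)='.' (+1 fires, +1 burnt)
Step 9: cell (0,5)='.' (+0 fires, +1 burnt)
  fire out at step 9

1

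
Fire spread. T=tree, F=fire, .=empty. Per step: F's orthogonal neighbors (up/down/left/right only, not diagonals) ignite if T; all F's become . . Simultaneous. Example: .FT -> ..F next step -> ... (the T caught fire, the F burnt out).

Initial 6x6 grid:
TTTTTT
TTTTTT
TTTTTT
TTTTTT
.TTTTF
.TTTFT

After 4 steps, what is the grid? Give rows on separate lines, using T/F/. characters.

Step 1: 4 trees catch fire, 2 burn out
  TTTTTT
  TTTTTT
  TTTTTT
  TTTTTF
  .TTTF.
  .TTF.F
Step 2: 4 trees catch fire, 4 burn out
  TTTTTT
  TTTTTT
  TTTTTF
  TTTTF.
  .TTF..
  .TF...
Step 3: 5 trees catch fire, 4 burn out
  TTTTTT
  TTTTTF
  TTTTF.
  TTTF..
  .TF...
  .F....
Step 4: 5 trees catch fire, 5 burn out
  TTTTTF
  TTTTF.
  TTTF..
  TTF...
  .F....
  ......

TTTTTF
TTTTF.
TTTF..
TTF...
.F....
......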